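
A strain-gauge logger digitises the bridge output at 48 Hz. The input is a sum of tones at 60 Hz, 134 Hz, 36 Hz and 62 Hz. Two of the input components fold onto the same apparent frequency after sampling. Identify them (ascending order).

36 Hz, 60 Hz

fs/2 = 24 Hz.
60 Hz mod fs = 12 Hz.
12 Hz ≤ fs/2 = 24 Hz, appears at 12 Hz.
134 Hz mod fs = 38 Hz.
38 Hz > fs/2 = 24 Hz, folds to fs − 38 Hz = 10 Hz.
36 Hz > fs/2 = 24 Hz, folds to fs − 36 Hz = 12 Hz.
62 Hz mod fs = 14 Hz.
14 Hz ≤ fs/2 = 24 Hz, appears at 14 Hz.
36 Hz and 60 Hz both map to 12 Hz.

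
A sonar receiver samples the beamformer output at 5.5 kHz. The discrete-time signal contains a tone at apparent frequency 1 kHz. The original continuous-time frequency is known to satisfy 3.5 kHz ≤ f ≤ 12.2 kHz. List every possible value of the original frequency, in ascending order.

4.5 kHz, 6.5 kHz, 10 kHz, 12 kHz

Frequencies that alias to 1 kHz are k·fs ± 1 kHz for integer k ≥ 0.
k=0: 1 kHz.
k=1: 4.5 kHz, 6.5 kHz.
k=2: 10 kHz, 12 kHz.
k=3: 15.5 kHz, 17.5 kHz.
Within [3.5 kHz, 12.2 kHz]: 4.5 kHz, 6.5 kHz, 10 kHz, 12 kHz.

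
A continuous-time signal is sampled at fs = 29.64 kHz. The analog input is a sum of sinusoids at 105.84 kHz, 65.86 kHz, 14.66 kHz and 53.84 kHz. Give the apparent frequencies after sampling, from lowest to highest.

5.44 kHz, 6.58 kHz, 12.72 kHz, 14.66 kHz

fs/2 = 14.82 kHz.
105.84 kHz mod fs = 16.92 kHz.
16.92 kHz > fs/2 = 14.82 kHz, folds to fs − 16.92 kHz = 12.72 kHz.
65.86 kHz mod fs = 6.58 kHz.
6.58 kHz ≤ fs/2 = 14.82 kHz, appears at 6.58 kHz.
14.66 kHz ≤ fs/2 = 14.82 kHz, passes unchanged.
53.84 kHz mod fs = 24.2 kHz.
24.2 kHz > fs/2 = 14.82 kHz, folds to fs − 24.2 kHz = 5.44 kHz.
Distinct values: {5.44 kHz, 6.58 kHz, 12.72 kHz, 14.66 kHz}.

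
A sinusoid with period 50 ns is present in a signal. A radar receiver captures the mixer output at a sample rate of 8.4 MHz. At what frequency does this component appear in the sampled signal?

T = 50 ns → f = 1/T = 20 MHz.
20 MHz mod fs = 3.2 MHz.
3.2 MHz ≤ fs/2 = 4.2 MHz, appears at 3.2 MHz.

3.2 MHz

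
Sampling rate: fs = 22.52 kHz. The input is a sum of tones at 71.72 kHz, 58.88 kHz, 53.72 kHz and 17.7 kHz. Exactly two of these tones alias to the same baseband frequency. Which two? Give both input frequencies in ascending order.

53.72 kHz, 58.88 kHz

fs/2 = 11.26 kHz.
71.72 kHz mod fs = 4.16 kHz.
4.16 kHz ≤ fs/2 = 11.26 kHz, appears at 4.16 kHz.
58.88 kHz mod fs = 13.84 kHz.
13.84 kHz > fs/2 = 11.26 kHz, folds to fs − 13.84 kHz = 8.68 kHz.
53.72 kHz mod fs = 8.68 kHz.
8.68 kHz ≤ fs/2 = 11.26 kHz, appears at 8.68 kHz.
17.7 kHz > fs/2 = 11.26 kHz, folds to fs − 17.7 kHz = 4.82 kHz.
53.72 kHz and 58.88 kHz both map to 8.68 kHz.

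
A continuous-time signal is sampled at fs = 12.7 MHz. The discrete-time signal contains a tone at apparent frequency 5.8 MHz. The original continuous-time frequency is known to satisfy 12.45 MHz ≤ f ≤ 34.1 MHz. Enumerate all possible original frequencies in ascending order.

18.5 MHz, 19.6 MHz, 31.2 MHz, 32.3 MHz

Frequencies that alias to 5.8 MHz are k·fs ± 5.8 MHz for integer k ≥ 0.
k=0: 5.8 MHz.
k=1: 6.9 MHz, 18.5 MHz.
k=2: 19.6 MHz, 31.2 MHz.
k=3: 32.3 MHz, 43.9 MHz.
k=4: 45 MHz, 56.6 MHz.
Within [12.45 MHz, 34.1 MHz]: 18.5 MHz, 19.6 MHz, 31.2 MHz, 32.3 MHz.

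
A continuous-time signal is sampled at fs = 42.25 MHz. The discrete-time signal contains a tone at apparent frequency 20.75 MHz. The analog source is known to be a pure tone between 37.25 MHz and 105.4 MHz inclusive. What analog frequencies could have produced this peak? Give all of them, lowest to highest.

63 MHz, 63.75 MHz, 105.25 MHz

Frequencies that alias to 20.75 MHz are k·fs ± 20.75 MHz for integer k ≥ 0.
k=0: 20.75 MHz.
k=1: 21.5 MHz, 63 MHz.
k=2: 63.75 MHz, 105.25 MHz.
k=3: 106 MHz, 147.5 MHz.
Within [37.25 MHz, 105.4 MHz]: 63 MHz, 63.75 MHz, 105.25 MHz.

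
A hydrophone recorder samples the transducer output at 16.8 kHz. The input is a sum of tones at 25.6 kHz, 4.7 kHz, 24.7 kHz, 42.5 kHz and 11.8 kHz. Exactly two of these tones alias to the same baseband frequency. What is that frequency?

fs/2 = 8.4 kHz.
25.6 kHz mod fs = 8.8 kHz.
8.8 kHz > fs/2 = 8.4 kHz, folds to fs − 8.8 kHz = 8 kHz.
4.7 kHz ≤ fs/2 = 8.4 kHz, passes unchanged.
24.7 kHz mod fs = 7.9 kHz.
7.9 kHz ≤ fs/2 = 8.4 kHz, appears at 7.9 kHz.
42.5 kHz mod fs = 8.9 kHz.
8.9 kHz > fs/2 = 8.4 kHz, folds to fs − 8.9 kHz = 7.9 kHz.
11.8 kHz > fs/2 = 8.4 kHz, folds to fs − 11.8 kHz = 5 kHz.
24.7 kHz and 42.5 kHz both map to 7.9 kHz.

7.9 kHz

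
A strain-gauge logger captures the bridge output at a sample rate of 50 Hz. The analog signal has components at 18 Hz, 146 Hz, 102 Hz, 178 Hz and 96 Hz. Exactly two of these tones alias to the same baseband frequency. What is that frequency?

4 Hz

fs/2 = 25 Hz.
18 Hz ≤ fs/2 = 25 Hz, passes unchanged.
146 Hz mod fs = 46 Hz.
46 Hz > fs/2 = 25 Hz, folds to fs − 46 Hz = 4 Hz.
102 Hz mod fs = 2 Hz.
2 Hz ≤ fs/2 = 25 Hz, appears at 2 Hz.
178 Hz mod fs = 28 Hz.
28 Hz > fs/2 = 25 Hz, folds to fs − 28 Hz = 22 Hz.
96 Hz mod fs = 46 Hz.
46 Hz > fs/2 = 25 Hz, folds to fs − 46 Hz = 4 Hz.
96 Hz and 146 Hz both map to 4 Hz.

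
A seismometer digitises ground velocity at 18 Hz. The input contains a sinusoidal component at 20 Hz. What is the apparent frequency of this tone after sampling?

2 Hz

20 Hz mod fs = 2 Hz.
2 Hz ≤ fs/2 = 9 Hz, appears at 2 Hz.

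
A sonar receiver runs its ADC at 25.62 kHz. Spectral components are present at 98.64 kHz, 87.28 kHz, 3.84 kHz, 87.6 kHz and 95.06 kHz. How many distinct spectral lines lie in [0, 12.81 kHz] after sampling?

4

fs/2 = 12.81 kHz.
98.64 kHz mod fs = 21.78 kHz.
21.78 kHz > fs/2 = 12.81 kHz, folds to fs − 21.78 kHz = 3.84 kHz.
87.28 kHz mod fs = 10.42 kHz.
10.42 kHz ≤ fs/2 = 12.81 kHz, appears at 10.42 kHz.
3.84 kHz ≤ fs/2 = 12.81 kHz, passes unchanged.
87.6 kHz mod fs = 10.74 kHz.
10.74 kHz ≤ fs/2 = 12.81 kHz, appears at 10.74 kHz.
95.06 kHz mod fs = 18.2 kHz.
18.2 kHz > fs/2 = 12.81 kHz, folds to fs − 18.2 kHz = 7.42 kHz.
Distinct values: {3.84 kHz, 7.42 kHz, 10.42 kHz, 10.74 kHz} → 4.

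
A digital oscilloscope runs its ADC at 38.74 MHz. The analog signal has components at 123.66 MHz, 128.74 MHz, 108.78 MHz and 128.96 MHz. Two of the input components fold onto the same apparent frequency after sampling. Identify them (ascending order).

fs/2 = 19.37 MHz.
123.66 MHz mod fs = 7.44 MHz.
7.44 MHz ≤ fs/2 = 19.37 MHz, appears at 7.44 MHz.
128.74 MHz mod fs = 12.52 MHz.
12.52 MHz ≤ fs/2 = 19.37 MHz, appears at 12.52 MHz.
108.78 MHz mod fs = 31.3 MHz.
31.3 MHz > fs/2 = 19.37 MHz, folds to fs − 31.3 MHz = 7.44 MHz.
128.96 MHz mod fs = 12.74 MHz.
12.74 MHz ≤ fs/2 = 19.37 MHz, appears at 12.74 MHz.
108.78 MHz and 123.66 MHz both map to 7.44 MHz.

108.78 MHz, 123.66 MHz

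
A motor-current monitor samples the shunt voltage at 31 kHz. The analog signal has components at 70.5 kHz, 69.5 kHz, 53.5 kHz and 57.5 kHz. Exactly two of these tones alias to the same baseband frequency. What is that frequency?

fs/2 = 15.5 kHz.
70.5 kHz mod fs = 8.5 kHz.
8.5 kHz ≤ fs/2 = 15.5 kHz, appears at 8.5 kHz.
69.5 kHz mod fs = 7.5 kHz.
7.5 kHz ≤ fs/2 = 15.5 kHz, appears at 7.5 kHz.
53.5 kHz mod fs = 22.5 kHz.
22.5 kHz > fs/2 = 15.5 kHz, folds to fs − 22.5 kHz = 8.5 kHz.
57.5 kHz mod fs = 26.5 kHz.
26.5 kHz > fs/2 = 15.5 kHz, folds to fs − 26.5 kHz = 4.5 kHz.
53.5 kHz and 70.5 kHz both map to 8.5 kHz.

8.5 kHz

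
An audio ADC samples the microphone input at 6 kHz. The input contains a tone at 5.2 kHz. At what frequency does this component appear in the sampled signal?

5.2 kHz > fs/2 = 3 kHz, folds to fs − 5.2 kHz = 0.8 kHz.

0.8 kHz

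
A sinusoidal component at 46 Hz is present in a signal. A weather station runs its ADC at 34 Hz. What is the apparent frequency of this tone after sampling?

12 Hz

46 Hz mod fs = 12 Hz.
12 Hz ≤ fs/2 = 17 Hz, appears at 12 Hz.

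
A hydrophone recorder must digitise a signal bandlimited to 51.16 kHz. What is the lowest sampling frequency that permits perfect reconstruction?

102.32 kHz

Nyquist rate = 2 × 51.16 kHz = 102.32 kHz.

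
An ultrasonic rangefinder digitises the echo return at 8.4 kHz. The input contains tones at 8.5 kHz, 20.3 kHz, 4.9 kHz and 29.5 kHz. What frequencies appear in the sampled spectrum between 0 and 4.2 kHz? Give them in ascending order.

0.1 kHz, 3.5 kHz, 4.1 kHz

fs/2 = 4.2 kHz.
8.5 kHz mod fs = 0.1 kHz.
0.1 kHz ≤ fs/2 = 4.2 kHz, appears at 0.1 kHz.
20.3 kHz mod fs = 3.5 kHz.
3.5 kHz ≤ fs/2 = 4.2 kHz, appears at 3.5 kHz.
4.9 kHz > fs/2 = 4.2 kHz, folds to fs − 4.9 kHz = 3.5 kHz.
29.5 kHz mod fs = 4.3 kHz.
4.3 kHz > fs/2 = 4.2 kHz, folds to fs − 4.3 kHz = 4.1 kHz.
Distinct values: {0.1 kHz, 3.5 kHz, 4.1 kHz}.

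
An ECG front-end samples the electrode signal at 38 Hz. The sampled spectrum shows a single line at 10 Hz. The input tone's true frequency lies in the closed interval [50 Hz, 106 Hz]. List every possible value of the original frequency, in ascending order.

Frequencies that alias to 10 Hz are k·fs ± 10 Hz for integer k ≥ 0.
k=0: 10 Hz.
k=1: 28 Hz, 48 Hz.
k=2: 66 Hz, 86 Hz.
k=3: 104 Hz, 124 Hz.
k=4: 142 Hz, 162 Hz.
Within [50 Hz, 106 Hz]: 66 Hz, 86 Hz, 104 Hz.

66 Hz, 86 Hz, 104 Hz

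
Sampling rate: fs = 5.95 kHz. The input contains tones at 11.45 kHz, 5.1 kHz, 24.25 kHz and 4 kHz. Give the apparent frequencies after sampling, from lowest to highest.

0.45 kHz, 0.85 kHz, 1.95 kHz

fs/2 = 2.975 kHz.
11.45 kHz mod fs = 5.5 kHz.
5.5 kHz > fs/2 = 2.975 kHz, folds to fs − 5.5 kHz = 0.45 kHz.
5.1 kHz > fs/2 = 2.975 kHz, folds to fs − 5.1 kHz = 0.85 kHz.
24.25 kHz mod fs = 0.45 kHz.
0.45 kHz ≤ fs/2 = 2.975 kHz, appears at 0.45 kHz.
4 kHz > fs/2 = 2.975 kHz, folds to fs − 4 kHz = 1.95 kHz.
Distinct values: {0.45 kHz, 0.85 kHz, 1.95 kHz}.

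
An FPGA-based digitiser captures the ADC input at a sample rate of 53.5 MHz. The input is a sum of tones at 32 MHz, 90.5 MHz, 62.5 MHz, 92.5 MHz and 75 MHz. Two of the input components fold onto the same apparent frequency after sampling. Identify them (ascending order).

32 MHz, 75 MHz

fs/2 = 26.75 MHz.
32 MHz > fs/2 = 26.75 MHz, folds to fs − 32 MHz = 21.5 MHz.
90.5 MHz mod fs = 37 MHz.
37 MHz > fs/2 = 26.75 MHz, folds to fs − 37 MHz = 16.5 MHz.
62.5 MHz mod fs = 9 MHz.
9 MHz ≤ fs/2 = 26.75 MHz, appears at 9 MHz.
92.5 MHz mod fs = 39 MHz.
39 MHz > fs/2 = 26.75 MHz, folds to fs − 39 MHz = 14.5 MHz.
75 MHz mod fs = 21.5 MHz.
21.5 MHz ≤ fs/2 = 26.75 MHz, appears at 21.5 MHz.
32 MHz and 75 MHz both map to 21.5 MHz.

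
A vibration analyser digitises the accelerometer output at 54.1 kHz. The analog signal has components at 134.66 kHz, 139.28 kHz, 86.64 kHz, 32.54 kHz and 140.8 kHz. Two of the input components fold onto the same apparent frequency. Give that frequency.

fs/2 = 27.05 kHz.
134.66 kHz mod fs = 26.46 kHz.
26.46 kHz ≤ fs/2 = 27.05 kHz, appears at 26.46 kHz.
139.28 kHz mod fs = 31.08 kHz.
31.08 kHz > fs/2 = 27.05 kHz, folds to fs − 31.08 kHz = 23.02 kHz.
86.64 kHz mod fs = 32.54 kHz.
32.54 kHz > fs/2 = 27.05 kHz, folds to fs − 32.54 kHz = 21.56 kHz.
32.54 kHz > fs/2 = 27.05 kHz, folds to fs − 32.54 kHz = 21.56 kHz.
140.8 kHz mod fs = 32.6 kHz.
32.6 kHz > fs/2 = 27.05 kHz, folds to fs − 32.6 kHz = 21.5 kHz.
32.54 kHz and 86.64 kHz both map to 21.56 kHz.

21.56 kHz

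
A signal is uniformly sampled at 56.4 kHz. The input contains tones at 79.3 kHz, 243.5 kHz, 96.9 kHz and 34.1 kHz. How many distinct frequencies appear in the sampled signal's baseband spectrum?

4

fs/2 = 28.2 kHz.
79.3 kHz mod fs = 22.9 kHz.
22.9 kHz ≤ fs/2 = 28.2 kHz, appears at 22.9 kHz.
243.5 kHz mod fs = 17.9 kHz.
17.9 kHz ≤ fs/2 = 28.2 kHz, appears at 17.9 kHz.
96.9 kHz mod fs = 40.5 kHz.
40.5 kHz > fs/2 = 28.2 kHz, folds to fs − 40.5 kHz = 15.9 kHz.
34.1 kHz > fs/2 = 28.2 kHz, folds to fs − 34.1 kHz = 22.3 kHz.
Distinct values: {15.9 kHz, 17.9 kHz, 22.3 kHz, 22.9 kHz} → 4.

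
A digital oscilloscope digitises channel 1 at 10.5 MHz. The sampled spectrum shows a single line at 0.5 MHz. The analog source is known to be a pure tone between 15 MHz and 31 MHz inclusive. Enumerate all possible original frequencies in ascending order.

Frequencies that alias to 0.5 MHz are k·fs ± 0.5 MHz for integer k ≥ 0.
k=0: 0.5 MHz.
k=1: 10 MHz, 11 MHz.
k=2: 20.5 MHz, 21.5 MHz.
k=3: 31 MHz, 32 MHz.
k=4: 41.5 MHz, 42.5 MHz.
Within [15 MHz, 31 MHz]: 20.5 MHz, 21.5 MHz, 31 MHz.

20.5 MHz, 21.5 MHz, 31 MHz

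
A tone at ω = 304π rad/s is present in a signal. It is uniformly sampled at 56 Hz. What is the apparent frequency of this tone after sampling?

16 Hz

ω = 304π rad/s → f = ω/(2π) = 152 Hz.
152 Hz mod fs = 40 Hz.
40 Hz > fs/2 = 28 Hz, folds to fs − 40 Hz = 16 Hz.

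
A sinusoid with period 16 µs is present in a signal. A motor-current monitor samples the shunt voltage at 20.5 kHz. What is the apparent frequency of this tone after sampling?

T = 16 µs → f = 1/T = 62.5 kHz.
62.5 kHz mod fs = 1 kHz.
1 kHz ≤ fs/2 = 10.25 kHz, appears at 1 kHz.

1 kHz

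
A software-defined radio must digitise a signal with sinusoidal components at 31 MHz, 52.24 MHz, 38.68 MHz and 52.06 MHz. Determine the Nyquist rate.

Highest-frequency component: 52.24 MHz.
Nyquist rate = 2 × 52.24 MHz = 104.48 MHz.

104.48 MHz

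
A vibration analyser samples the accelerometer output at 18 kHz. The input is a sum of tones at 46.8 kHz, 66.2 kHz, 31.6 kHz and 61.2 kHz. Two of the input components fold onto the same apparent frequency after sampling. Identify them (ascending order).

fs/2 = 9 kHz.
46.8 kHz mod fs = 10.8 kHz.
10.8 kHz > fs/2 = 9 kHz, folds to fs − 10.8 kHz = 7.2 kHz.
66.2 kHz mod fs = 12.2 kHz.
12.2 kHz > fs/2 = 9 kHz, folds to fs − 12.2 kHz = 5.8 kHz.
31.6 kHz mod fs = 13.6 kHz.
13.6 kHz > fs/2 = 9 kHz, folds to fs − 13.6 kHz = 4.4 kHz.
61.2 kHz mod fs = 7.2 kHz.
7.2 kHz ≤ fs/2 = 9 kHz, appears at 7.2 kHz.
46.8 kHz and 61.2 kHz both map to 7.2 kHz.

46.8 kHz, 61.2 kHz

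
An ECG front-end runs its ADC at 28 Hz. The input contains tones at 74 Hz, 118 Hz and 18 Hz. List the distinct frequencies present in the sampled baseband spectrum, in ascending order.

fs/2 = 14 Hz.
74 Hz mod fs = 18 Hz.
18 Hz > fs/2 = 14 Hz, folds to fs − 18 Hz = 10 Hz.
118 Hz mod fs = 6 Hz.
6 Hz ≤ fs/2 = 14 Hz, appears at 6 Hz.
18 Hz > fs/2 = 14 Hz, folds to fs − 18 Hz = 10 Hz.
Distinct values: {6 Hz, 10 Hz}.

6 Hz, 10 Hz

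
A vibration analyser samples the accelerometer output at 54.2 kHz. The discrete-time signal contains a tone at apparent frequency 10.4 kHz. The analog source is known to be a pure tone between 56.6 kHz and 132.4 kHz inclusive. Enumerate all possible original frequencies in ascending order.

Frequencies that alias to 10.4 kHz are k·fs ± 10.4 kHz for integer k ≥ 0.
k=0: 10.4 kHz.
k=1: 43.8 kHz, 64.6 kHz.
k=2: 98 kHz, 118.8 kHz.
k=3: 152.2 kHz, 173 kHz.
Within [56.6 kHz, 132.4 kHz]: 64.6 kHz, 98 kHz, 118.8 kHz.

64.6 kHz, 98 kHz, 118.8 kHz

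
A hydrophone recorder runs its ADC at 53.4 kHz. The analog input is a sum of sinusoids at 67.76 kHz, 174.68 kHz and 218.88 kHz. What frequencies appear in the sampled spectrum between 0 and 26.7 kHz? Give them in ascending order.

fs/2 = 26.7 kHz.
67.76 kHz mod fs = 14.36 kHz.
14.36 kHz ≤ fs/2 = 26.7 kHz, appears at 14.36 kHz.
174.68 kHz mod fs = 14.48 kHz.
14.48 kHz ≤ fs/2 = 26.7 kHz, appears at 14.48 kHz.
218.88 kHz mod fs = 5.28 kHz.
5.28 kHz ≤ fs/2 = 26.7 kHz, appears at 5.28 kHz.
Distinct values: {5.28 kHz, 14.36 kHz, 14.48 kHz}.

5.28 kHz, 14.36 kHz, 14.48 kHz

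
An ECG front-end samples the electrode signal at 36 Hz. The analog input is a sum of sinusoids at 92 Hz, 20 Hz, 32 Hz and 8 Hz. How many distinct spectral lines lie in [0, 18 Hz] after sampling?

fs/2 = 18 Hz.
92 Hz mod fs = 20 Hz.
20 Hz > fs/2 = 18 Hz, folds to fs − 20 Hz = 16 Hz.
20 Hz > fs/2 = 18 Hz, folds to fs − 20 Hz = 16 Hz.
32 Hz > fs/2 = 18 Hz, folds to fs − 32 Hz = 4 Hz.
8 Hz ≤ fs/2 = 18 Hz, passes unchanged.
Distinct values: {4 Hz, 8 Hz, 16 Hz} → 3.

3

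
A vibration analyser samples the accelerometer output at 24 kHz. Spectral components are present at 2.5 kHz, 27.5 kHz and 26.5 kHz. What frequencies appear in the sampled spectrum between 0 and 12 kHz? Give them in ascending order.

fs/2 = 12 kHz.
2.5 kHz ≤ fs/2 = 12 kHz, passes unchanged.
27.5 kHz mod fs = 3.5 kHz.
3.5 kHz ≤ fs/2 = 12 kHz, appears at 3.5 kHz.
26.5 kHz mod fs = 2.5 kHz.
2.5 kHz ≤ fs/2 = 12 kHz, appears at 2.5 kHz.
Distinct values: {2.5 kHz, 3.5 kHz}.

2.5 kHz, 3.5 kHz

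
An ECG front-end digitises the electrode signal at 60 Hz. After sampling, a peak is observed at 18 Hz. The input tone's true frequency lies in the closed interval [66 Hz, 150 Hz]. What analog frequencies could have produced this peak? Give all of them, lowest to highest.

78 Hz, 102 Hz, 138 Hz

Frequencies that alias to 18 Hz are k·fs ± 18 Hz for integer k ≥ 0.
k=0: 18 Hz.
k=1: 42 Hz, 78 Hz.
k=2: 102 Hz, 138 Hz.
k=3: 162 Hz, 198 Hz.
Within [66 Hz, 150 Hz]: 78 Hz, 102 Hz, 138 Hz.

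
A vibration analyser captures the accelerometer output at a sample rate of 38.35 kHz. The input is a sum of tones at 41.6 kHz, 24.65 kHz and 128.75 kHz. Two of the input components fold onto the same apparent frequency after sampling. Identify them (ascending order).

24.65 kHz, 128.75 kHz

fs/2 = 19.175 kHz.
41.6 kHz mod fs = 3.25 kHz.
3.25 kHz ≤ fs/2 = 19.175 kHz, appears at 3.25 kHz.
24.65 kHz > fs/2 = 19.175 kHz, folds to fs − 24.65 kHz = 13.7 kHz.
128.75 kHz mod fs = 13.7 kHz.
13.7 kHz ≤ fs/2 = 19.175 kHz, appears at 13.7 kHz.
24.65 kHz and 128.75 kHz both map to 13.7 kHz.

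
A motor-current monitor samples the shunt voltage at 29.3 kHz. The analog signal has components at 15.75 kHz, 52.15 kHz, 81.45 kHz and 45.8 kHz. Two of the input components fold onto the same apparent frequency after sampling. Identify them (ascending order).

52.15 kHz, 81.45 kHz

fs/2 = 14.65 kHz.
15.75 kHz > fs/2 = 14.65 kHz, folds to fs − 15.75 kHz = 13.55 kHz.
52.15 kHz mod fs = 22.85 kHz.
22.85 kHz > fs/2 = 14.65 kHz, folds to fs − 22.85 kHz = 6.45 kHz.
81.45 kHz mod fs = 22.85 kHz.
22.85 kHz > fs/2 = 14.65 kHz, folds to fs − 22.85 kHz = 6.45 kHz.
45.8 kHz mod fs = 16.5 kHz.
16.5 kHz > fs/2 = 14.65 kHz, folds to fs − 16.5 kHz = 12.8 kHz.
52.15 kHz and 81.45 kHz both map to 6.45 kHz.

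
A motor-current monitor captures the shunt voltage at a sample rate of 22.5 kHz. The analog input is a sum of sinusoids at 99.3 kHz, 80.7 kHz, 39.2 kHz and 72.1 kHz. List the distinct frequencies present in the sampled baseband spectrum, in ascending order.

fs/2 = 11.25 kHz.
99.3 kHz mod fs = 9.3 kHz.
9.3 kHz ≤ fs/2 = 11.25 kHz, appears at 9.3 kHz.
80.7 kHz mod fs = 13.2 kHz.
13.2 kHz > fs/2 = 11.25 kHz, folds to fs − 13.2 kHz = 9.3 kHz.
39.2 kHz mod fs = 16.7 kHz.
16.7 kHz > fs/2 = 11.25 kHz, folds to fs − 16.7 kHz = 5.8 kHz.
72.1 kHz mod fs = 4.6 kHz.
4.6 kHz ≤ fs/2 = 11.25 kHz, appears at 4.6 kHz.
Distinct values: {4.6 kHz, 5.8 kHz, 9.3 kHz}.

4.6 kHz, 5.8 kHz, 9.3 kHz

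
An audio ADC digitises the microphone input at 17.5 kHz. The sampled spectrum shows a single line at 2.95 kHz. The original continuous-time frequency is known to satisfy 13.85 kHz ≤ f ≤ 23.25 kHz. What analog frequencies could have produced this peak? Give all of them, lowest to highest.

14.55 kHz, 20.45 kHz

Frequencies that alias to 2.95 kHz are k·fs ± 2.95 kHz for integer k ≥ 0.
k=0: 2.95 kHz.
k=1: 14.55 kHz, 20.45 kHz.
k=2: 32.05 kHz, 37.95 kHz.
Within [13.85 kHz, 23.25 kHz]: 14.55 kHz, 20.45 kHz.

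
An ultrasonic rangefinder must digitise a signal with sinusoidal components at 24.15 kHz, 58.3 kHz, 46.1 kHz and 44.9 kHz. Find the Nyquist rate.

116.6 kHz

Highest-frequency component: 58.3 kHz.
Nyquist rate = 2 × 58.3 kHz = 116.6 kHz.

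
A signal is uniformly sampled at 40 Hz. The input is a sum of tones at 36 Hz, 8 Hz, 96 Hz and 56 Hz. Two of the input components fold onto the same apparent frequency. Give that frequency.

fs/2 = 20 Hz.
36 Hz > fs/2 = 20 Hz, folds to fs − 36 Hz = 4 Hz.
8 Hz ≤ fs/2 = 20 Hz, passes unchanged.
96 Hz mod fs = 16 Hz.
16 Hz ≤ fs/2 = 20 Hz, appears at 16 Hz.
56 Hz mod fs = 16 Hz.
16 Hz ≤ fs/2 = 20 Hz, appears at 16 Hz.
56 Hz and 96 Hz both map to 16 Hz.

16 Hz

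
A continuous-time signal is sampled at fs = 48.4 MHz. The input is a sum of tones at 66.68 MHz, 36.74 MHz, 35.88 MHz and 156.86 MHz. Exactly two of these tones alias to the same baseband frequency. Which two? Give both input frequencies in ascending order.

36.74 MHz, 156.86 MHz

fs/2 = 24.2 MHz.
66.68 MHz mod fs = 18.28 MHz.
18.28 MHz ≤ fs/2 = 24.2 MHz, appears at 18.28 MHz.
36.74 MHz > fs/2 = 24.2 MHz, folds to fs − 36.74 MHz = 11.66 MHz.
35.88 MHz > fs/2 = 24.2 MHz, folds to fs − 35.88 MHz = 12.52 MHz.
156.86 MHz mod fs = 11.66 MHz.
11.66 MHz ≤ fs/2 = 24.2 MHz, appears at 11.66 MHz.
36.74 MHz and 156.86 MHz both map to 11.66 MHz.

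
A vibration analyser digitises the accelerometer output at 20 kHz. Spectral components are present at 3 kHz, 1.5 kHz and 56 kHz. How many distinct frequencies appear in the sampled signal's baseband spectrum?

3

fs/2 = 10 kHz.
3 kHz ≤ fs/2 = 10 kHz, passes unchanged.
1.5 kHz ≤ fs/2 = 10 kHz, passes unchanged.
56 kHz mod fs = 16 kHz.
16 kHz > fs/2 = 10 kHz, folds to fs − 16 kHz = 4 kHz.
Distinct values: {1.5 kHz, 3 kHz, 4 kHz} → 3.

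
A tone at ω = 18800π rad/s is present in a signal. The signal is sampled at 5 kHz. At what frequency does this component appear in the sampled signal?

0.6 kHz

ω = 18800π rad/s → f = ω/(2π) = 9400 Hz = 9.4 kHz.
9.4 kHz mod fs = 4.4 kHz.
4.4 kHz > fs/2 = 2.5 kHz, folds to fs − 4.4 kHz = 0.6 kHz.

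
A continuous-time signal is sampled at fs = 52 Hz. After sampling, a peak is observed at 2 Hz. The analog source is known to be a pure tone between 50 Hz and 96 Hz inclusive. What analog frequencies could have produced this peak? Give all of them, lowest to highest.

50 Hz, 54 Hz

Frequencies that alias to 2 Hz are k·fs ± 2 Hz for integer k ≥ 0.
k=0: 2 Hz.
k=1: 50 Hz, 54 Hz.
k=2: 102 Hz, 106 Hz.
Within [50 Hz, 96 Hz]: 50 Hz, 54 Hz.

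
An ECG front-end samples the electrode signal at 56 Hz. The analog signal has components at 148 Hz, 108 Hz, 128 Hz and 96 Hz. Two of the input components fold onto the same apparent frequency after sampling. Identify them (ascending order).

fs/2 = 28 Hz.
148 Hz mod fs = 36 Hz.
36 Hz > fs/2 = 28 Hz, folds to fs − 36 Hz = 20 Hz.
108 Hz mod fs = 52 Hz.
52 Hz > fs/2 = 28 Hz, folds to fs − 52 Hz = 4 Hz.
128 Hz mod fs = 16 Hz.
16 Hz ≤ fs/2 = 28 Hz, appears at 16 Hz.
96 Hz mod fs = 40 Hz.
40 Hz > fs/2 = 28 Hz, folds to fs − 40 Hz = 16 Hz.
96 Hz and 128 Hz both map to 16 Hz.

96 Hz, 128 Hz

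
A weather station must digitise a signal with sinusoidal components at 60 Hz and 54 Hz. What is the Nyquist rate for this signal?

120 Hz

Highest-frequency component: 60 Hz.
Nyquist rate = 2 × 60 Hz = 120 Hz.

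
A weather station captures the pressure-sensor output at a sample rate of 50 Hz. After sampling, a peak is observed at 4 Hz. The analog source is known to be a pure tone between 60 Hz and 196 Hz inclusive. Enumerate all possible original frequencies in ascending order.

96 Hz, 104 Hz, 146 Hz, 154 Hz, 196 Hz

Frequencies that alias to 4 Hz are k·fs ± 4 Hz for integer k ≥ 0.
k=0: 4 Hz.
k=1: 46 Hz, 54 Hz.
k=2: 96 Hz, 104 Hz.
k=3: 146 Hz, 154 Hz.
k=4: 196 Hz, 204 Hz.
k=5: 246 Hz, 254 Hz.
Within [60 Hz, 196 Hz]: 96 Hz, 104 Hz, 146 Hz, 154 Hz, 196 Hz.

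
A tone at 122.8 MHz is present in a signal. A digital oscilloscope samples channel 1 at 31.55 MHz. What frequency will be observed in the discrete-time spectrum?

122.8 MHz mod fs = 28.15 MHz.
28.15 MHz > fs/2 = 15.775 MHz, folds to fs − 28.15 MHz = 3.4 MHz.

3.4 MHz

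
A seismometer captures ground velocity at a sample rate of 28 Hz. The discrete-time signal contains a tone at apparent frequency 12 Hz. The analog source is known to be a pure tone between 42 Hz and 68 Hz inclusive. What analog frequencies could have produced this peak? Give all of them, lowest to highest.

44 Hz, 68 Hz

Frequencies that alias to 12 Hz are k·fs ± 12 Hz for integer k ≥ 0.
k=0: 12 Hz.
k=1: 16 Hz, 40 Hz.
k=2: 44 Hz, 68 Hz.
k=3: 72 Hz, 96 Hz.
Within [42 Hz, 68 Hz]: 44 Hz, 68 Hz.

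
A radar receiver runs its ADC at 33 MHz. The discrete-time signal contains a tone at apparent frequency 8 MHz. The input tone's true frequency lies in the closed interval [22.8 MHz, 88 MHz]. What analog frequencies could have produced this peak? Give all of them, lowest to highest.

Frequencies that alias to 8 MHz are k·fs ± 8 MHz for integer k ≥ 0.
k=0: 8 MHz.
k=1: 25 MHz, 41 MHz.
k=2: 58 MHz, 74 MHz.
k=3: 91 MHz, 107 MHz.
Within [22.8 MHz, 88 MHz]: 25 MHz, 41 MHz, 58 MHz, 74 MHz.

25 MHz, 41 MHz, 58 MHz, 74 MHz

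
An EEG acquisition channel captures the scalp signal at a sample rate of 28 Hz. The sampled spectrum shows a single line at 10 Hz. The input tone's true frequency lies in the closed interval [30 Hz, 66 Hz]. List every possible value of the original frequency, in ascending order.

38 Hz, 46 Hz, 66 Hz

Frequencies that alias to 10 Hz are k·fs ± 10 Hz for integer k ≥ 0.
k=0: 10 Hz.
k=1: 18 Hz, 38 Hz.
k=2: 46 Hz, 66 Hz.
k=3: 74 Hz, 94 Hz.
Within [30 Hz, 66 Hz]: 38 Hz, 46 Hz, 66 Hz.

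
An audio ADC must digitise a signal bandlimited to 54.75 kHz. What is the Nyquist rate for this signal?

Nyquist rate = 2 × 54.75 kHz = 109.5 kHz.

109.5 kHz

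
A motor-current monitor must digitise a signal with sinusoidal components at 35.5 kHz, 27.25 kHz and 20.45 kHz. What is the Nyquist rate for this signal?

Highest-frequency component: 35.5 kHz.
Nyquist rate = 2 × 35.5 kHz = 71 kHz.

71 kHz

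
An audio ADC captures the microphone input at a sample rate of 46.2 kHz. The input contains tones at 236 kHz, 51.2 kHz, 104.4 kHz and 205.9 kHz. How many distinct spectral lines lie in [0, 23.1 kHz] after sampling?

3

fs/2 = 23.1 kHz.
236 kHz mod fs = 5 kHz.
5 kHz ≤ fs/2 = 23.1 kHz, appears at 5 kHz.
51.2 kHz mod fs = 5 kHz.
5 kHz ≤ fs/2 = 23.1 kHz, appears at 5 kHz.
104.4 kHz mod fs = 12 kHz.
12 kHz ≤ fs/2 = 23.1 kHz, appears at 12 kHz.
205.9 kHz mod fs = 21.1 kHz.
21.1 kHz ≤ fs/2 = 23.1 kHz, appears at 21.1 kHz.
Distinct values: {5 kHz, 12 kHz, 21.1 kHz} → 3.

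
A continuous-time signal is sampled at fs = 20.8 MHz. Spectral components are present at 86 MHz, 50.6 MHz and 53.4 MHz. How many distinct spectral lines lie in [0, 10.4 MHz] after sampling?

fs/2 = 10.4 MHz.
86 MHz mod fs = 2.8 MHz.
2.8 MHz ≤ fs/2 = 10.4 MHz, appears at 2.8 MHz.
50.6 MHz mod fs = 9 MHz.
9 MHz ≤ fs/2 = 10.4 MHz, appears at 9 MHz.
53.4 MHz mod fs = 11.8 MHz.
11.8 MHz > fs/2 = 10.4 MHz, folds to fs − 11.8 MHz = 9 MHz.
Distinct values: {2.8 MHz, 9 MHz} → 2.

2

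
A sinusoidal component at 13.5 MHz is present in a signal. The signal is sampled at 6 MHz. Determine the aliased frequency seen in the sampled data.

13.5 MHz mod fs = 1.5 MHz.
1.5 MHz ≤ fs/2 = 3 MHz, appears at 1.5 MHz.

1.5 MHz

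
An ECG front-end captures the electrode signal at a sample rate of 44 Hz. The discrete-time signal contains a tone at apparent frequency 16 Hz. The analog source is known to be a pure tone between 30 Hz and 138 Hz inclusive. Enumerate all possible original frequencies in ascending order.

60 Hz, 72 Hz, 104 Hz, 116 Hz

Frequencies that alias to 16 Hz are k·fs ± 16 Hz for integer k ≥ 0.
k=0: 16 Hz.
k=1: 28 Hz, 60 Hz.
k=2: 72 Hz, 104 Hz.
k=3: 116 Hz, 148 Hz.
k=4: 160 Hz, 192 Hz.
Within [30 Hz, 138 Hz]: 60 Hz, 72 Hz, 104 Hz, 116 Hz.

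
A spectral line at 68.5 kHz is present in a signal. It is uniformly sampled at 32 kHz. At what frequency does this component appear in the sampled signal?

4.5 kHz

68.5 kHz mod fs = 4.5 kHz.
4.5 kHz ≤ fs/2 = 16 kHz, appears at 4.5 kHz.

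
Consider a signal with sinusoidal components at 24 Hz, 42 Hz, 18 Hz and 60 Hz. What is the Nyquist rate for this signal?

Highest-frequency component: 60 Hz.
Nyquist rate = 2 × 60 Hz = 120 Hz.

120 Hz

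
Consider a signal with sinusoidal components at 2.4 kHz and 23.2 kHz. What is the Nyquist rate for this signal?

46.4 kHz

Highest-frequency component: 23.2 kHz.
Nyquist rate = 2 × 23.2 kHz = 46.4 kHz.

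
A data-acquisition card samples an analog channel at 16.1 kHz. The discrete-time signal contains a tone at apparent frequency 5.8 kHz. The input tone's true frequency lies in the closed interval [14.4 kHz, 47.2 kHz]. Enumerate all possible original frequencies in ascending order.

21.9 kHz, 26.4 kHz, 38 kHz, 42.5 kHz

Frequencies that alias to 5.8 kHz are k·fs ± 5.8 kHz for integer k ≥ 0.
k=0: 5.8 kHz.
k=1: 10.3 kHz, 21.9 kHz.
k=2: 26.4 kHz, 38 kHz.
k=3: 42.5 kHz, 54.1 kHz.
k=4: 58.6 kHz, 70.2 kHz.
Within [14.4 kHz, 47.2 kHz]: 21.9 kHz, 26.4 kHz, 38 kHz, 42.5 kHz.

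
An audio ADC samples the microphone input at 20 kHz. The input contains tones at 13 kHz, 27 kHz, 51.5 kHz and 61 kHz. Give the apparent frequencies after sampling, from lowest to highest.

1 kHz, 7 kHz, 8.5 kHz

fs/2 = 10 kHz.
13 kHz > fs/2 = 10 kHz, folds to fs − 13 kHz = 7 kHz.
27 kHz mod fs = 7 kHz.
7 kHz ≤ fs/2 = 10 kHz, appears at 7 kHz.
51.5 kHz mod fs = 11.5 kHz.
11.5 kHz > fs/2 = 10 kHz, folds to fs − 11.5 kHz = 8.5 kHz.
61 kHz mod fs = 1 kHz.
1 kHz ≤ fs/2 = 10 kHz, appears at 1 kHz.
Distinct values: {1 kHz, 7 kHz, 8.5 kHz}.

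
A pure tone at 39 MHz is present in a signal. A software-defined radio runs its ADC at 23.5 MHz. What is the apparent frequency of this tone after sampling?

8 MHz

39 MHz mod fs = 15.5 MHz.
15.5 MHz > fs/2 = 11.75 MHz, folds to fs − 15.5 MHz = 8 MHz.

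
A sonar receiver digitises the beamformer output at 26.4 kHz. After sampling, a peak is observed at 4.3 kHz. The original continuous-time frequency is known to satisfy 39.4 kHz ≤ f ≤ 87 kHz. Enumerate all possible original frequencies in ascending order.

Frequencies that alias to 4.3 kHz are k·fs ± 4.3 kHz for integer k ≥ 0.
k=0: 4.3 kHz.
k=1: 22.1 kHz, 30.7 kHz.
k=2: 48.5 kHz, 57.1 kHz.
k=3: 74.9 kHz, 83.5 kHz.
k=4: 101.3 kHz, 109.9 kHz.
Within [39.4 kHz, 87 kHz]: 48.5 kHz, 57.1 kHz, 74.9 kHz, 83.5 kHz.

48.5 kHz, 57.1 kHz, 74.9 kHz, 83.5 kHz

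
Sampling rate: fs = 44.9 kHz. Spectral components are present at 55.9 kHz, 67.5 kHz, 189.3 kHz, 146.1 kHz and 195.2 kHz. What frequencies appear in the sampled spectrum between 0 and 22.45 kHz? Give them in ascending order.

9.7 kHz, 11 kHz, 11.4 kHz, 15.6 kHz, 22.3 kHz

fs/2 = 22.45 kHz.
55.9 kHz mod fs = 11 kHz.
11 kHz ≤ fs/2 = 22.45 kHz, appears at 11 kHz.
67.5 kHz mod fs = 22.6 kHz.
22.6 kHz > fs/2 = 22.45 kHz, folds to fs − 22.6 kHz = 22.3 kHz.
189.3 kHz mod fs = 9.7 kHz.
9.7 kHz ≤ fs/2 = 22.45 kHz, appears at 9.7 kHz.
146.1 kHz mod fs = 11.4 kHz.
11.4 kHz ≤ fs/2 = 22.45 kHz, appears at 11.4 kHz.
195.2 kHz mod fs = 15.6 kHz.
15.6 kHz ≤ fs/2 = 22.45 kHz, appears at 15.6 kHz.
Distinct values: {9.7 kHz, 11 kHz, 11.4 kHz, 15.6 kHz, 22.3 kHz}.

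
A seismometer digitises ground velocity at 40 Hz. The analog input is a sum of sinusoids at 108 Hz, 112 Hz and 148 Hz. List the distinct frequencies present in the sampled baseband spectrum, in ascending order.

8 Hz, 12 Hz

fs/2 = 20 Hz.
108 Hz mod fs = 28 Hz.
28 Hz > fs/2 = 20 Hz, folds to fs − 28 Hz = 12 Hz.
112 Hz mod fs = 32 Hz.
32 Hz > fs/2 = 20 Hz, folds to fs − 32 Hz = 8 Hz.
148 Hz mod fs = 28 Hz.
28 Hz > fs/2 = 20 Hz, folds to fs − 28 Hz = 12 Hz.
Distinct values: {8 Hz, 12 Hz}.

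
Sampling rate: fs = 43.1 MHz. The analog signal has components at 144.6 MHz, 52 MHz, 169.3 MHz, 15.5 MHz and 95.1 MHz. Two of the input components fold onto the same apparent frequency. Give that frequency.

8.9 MHz

fs/2 = 21.55 MHz.
144.6 MHz mod fs = 15.3 MHz.
15.3 MHz ≤ fs/2 = 21.55 MHz, appears at 15.3 MHz.
52 MHz mod fs = 8.9 MHz.
8.9 MHz ≤ fs/2 = 21.55 MHz, appears at 8.9 MHz.
169.3 MHz mod fs = 40 MHz.
40 MHz > fs/2 = 21.55 MHz, folds to fs − 40 MHz = 3.1 MHz.
15.5 MHz ≤ fs/2 = 21.55 MHz, passes unchanged.
95.1 MHz mod fs = 8.9 MHz.
8.9 MHz ≤ fs/2 = 21.55 MHz, appears at 8.9 MHz.
52 MHz and 95.1 MHz both map to 8.9 MHz.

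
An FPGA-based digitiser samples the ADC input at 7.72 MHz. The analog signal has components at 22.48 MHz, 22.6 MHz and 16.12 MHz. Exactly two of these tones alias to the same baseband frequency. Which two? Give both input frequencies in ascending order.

fs/2 = 3.86 MHz.
22.48 MHz mod fs = 7.04 MHz.
7.04 MHz > fs/2 = 3.86 MHz, folds to fs − 7.04 MHz = 0.68 MHz.
22.6 MHz mod fs = 7.16 MHz.
7.16 MHz > fs/2 = 3.86 MHz, folds to fs − 7.16 MHz = 0.56 MHz.
16.12 MHz mod fs = 0.68 MHz.
0.68 MHz ≤ fs/2 = 3.86 MHz, appears at 0.68 MHz.
16.12 MHz and 22.48 MHz both map to 0.68 MHz.

16.12 MHz, 22.48 MHz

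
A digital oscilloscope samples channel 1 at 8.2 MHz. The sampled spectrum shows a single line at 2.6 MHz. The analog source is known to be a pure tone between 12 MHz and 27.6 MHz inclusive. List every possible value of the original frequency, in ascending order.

Frequencies that alias to 2.6 MHz are k·fs ± 2.6 MHz for integer k ≥ 0.
k=0: 2.6 MHz.
k=1: 5.6 MHz, 10.8 MHz.
k=2: 13.8 MHz, 19 MHz.
k=3: 22 MHz, 27.2 MHz.
k=4: 30.2 MHz, 35.4 MHz.
Within [12 MHz, 27.6 MHz]: 13.8 MHz, 19 MHz, 22 MHz, 27.2 MHz.

13.8 MHz, 19 MHz, 22 MHz, 27.2 MHz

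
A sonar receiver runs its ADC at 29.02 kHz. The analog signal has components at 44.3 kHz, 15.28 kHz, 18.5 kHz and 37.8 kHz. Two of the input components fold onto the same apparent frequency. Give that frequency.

13.74 kHz

fs/2 = 14.51 kHz.
44.3 kHz mod fs = 15.28 kHz.
15.28 kHz > fs/2 = 14.51 kHz, folds to fs − 15.28 kHz = 13.74 kHz.
15.28 kHz > fs/2 = 14.51 kHz, folds to fs − 15.28 kHz = 13.74 kHz.
18.5 kHz > fs/2 = 14.51 kHz, folds to fs − 18.5 kHz = 10.52 kHz.
37.8 kHz mod fs = 8.78 kHz.
8.78 kHz ≤ fs/2 = 14.51 kHz, appears at 8.78 kHz.
15.28 kHz and 44.3 kHz both map to 13.74 kHz.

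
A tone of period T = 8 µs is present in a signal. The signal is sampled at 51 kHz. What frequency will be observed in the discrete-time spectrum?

23 kHz

T = 8 µs → f = 1/T = 125 kHz.
125 kHz mod fs = 23 kHz.
23 kHz ≤ fs/2 = 25.5 kHz, appears at 23 kHz.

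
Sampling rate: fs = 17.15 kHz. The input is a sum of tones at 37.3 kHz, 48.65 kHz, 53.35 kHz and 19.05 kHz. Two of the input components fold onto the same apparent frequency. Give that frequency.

fs/2 = 8.575 kHz.
37.3 kHz mod fs = 3 kHz.
3 kHz ≤ fs/2 = 8.575 kHz, appears at 3 kHz.
48.65 kHz mod fs = 14.35 kHz.
14.35 kHz > fs/2 = 8.575 kHz, folds to fs − 14.35 kHz = 2.8 kHz.
53.35 kHz mod fs = 1.9 kHz.
1.9 kHz ≤ fs/2 = 8.575 kHz, appears at 1.9 kHz.
19.05 kHz mod fs = 1.9 kHz.
1.9 kHz ≤ fs/2 = 8.575 kHz, appears at 1.9 kHz.
19.05 kHz and 53.35 kHz both map to 1.9 kHz.

1.9 kHz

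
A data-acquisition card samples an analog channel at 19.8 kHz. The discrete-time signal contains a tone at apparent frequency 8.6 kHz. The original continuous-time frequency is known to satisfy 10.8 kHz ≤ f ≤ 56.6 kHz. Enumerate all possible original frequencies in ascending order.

Frequencies that alias to 8.6 kHz are k·fs ± 8.6 kHz for integer k ≥ 0.
k=0: 8.6 kHz.
k=1: 11.2 kHz, 28.4 kHz.
k=2: 31 kHz, 48.2 kHz.
k=3: 50.8 kHz, 68 kHz.
k=4: 70.6 kHz, 87.8 kHz.
Within [10.8 kHz, 56.6 kHz]: 11.2 kHz, 28.4 kHz, 31 kHz, 48.2 kHz, 50.8 kHz.

11.2 kHz, 28.4 kHz, 31 kHz, 48.2 kHz, 50.8 kHz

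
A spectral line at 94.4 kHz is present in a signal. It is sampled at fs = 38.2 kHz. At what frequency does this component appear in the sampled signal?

94.4 kHz mod fs = 18 kHz.
18 kHz ≤ fs/2 = 19.1 kHz, appears at 18 kHz.

18 kHz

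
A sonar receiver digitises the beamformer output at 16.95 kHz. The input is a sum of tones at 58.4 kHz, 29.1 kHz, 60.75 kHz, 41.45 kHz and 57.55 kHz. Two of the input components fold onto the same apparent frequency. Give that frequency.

7.55 kHz

fs/2 = 8.475 kHz.
58.4 kHz mod fs = 7.55 kHz.
7.55 kHz ≤ fs/2 = 8.475 kHz, appears at 7.55 kHz.
29.1 kHz mod fs = 12.15 kHz.
12.15 kHz > fs/2 = 8.475 kHz, folds to fs − 12.15 kHz = 4.8 kHz.
60.75 kHz mod fs = 9.9 kHz.
9.9 kHz > fs/2 = 8.475 kHz, folds to fs − 9.9 kHz = 7.05 kHz.
41.45 kHz mod fs = 7.55 kHz.
7.55 kHz ≤ fs/2 = 8.475 kHz, appears at 7.55 kHz.
57.55 kHz mod fs = 6.7 kHz.
6.7 kHz ≤ fs/2 = 8.475 kHz, appears at 6.7 kHz.
41.45 kHz and 58.4 kHz both map to 7.55 kHz.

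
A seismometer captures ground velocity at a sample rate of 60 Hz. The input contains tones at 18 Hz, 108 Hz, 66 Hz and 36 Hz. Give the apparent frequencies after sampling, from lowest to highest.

fs/2 = 30 Hz.
18 Hz ≤ fs/2 = 30 Hz, passes unchanged.
108 Hz mod fs = 48 Hz.
48 Hz > fs/2 = 30 Hz, folds to fs − 48 Hz = 12 Hz.
66 Hz mod fs = 6 Hz.
6 Hz ≤ fs/2 = 30 Hz, appears at 6 Hz.
36 Hz > fs/2 = 30 Hz, folds to fs − 36 Hz = 24 Hz.
Distinct values: {6 Hz, 12 Hz, 18 Hz, 24 Hz}.

6 Hz, 12 Hz, 18 Hz, 24 Hz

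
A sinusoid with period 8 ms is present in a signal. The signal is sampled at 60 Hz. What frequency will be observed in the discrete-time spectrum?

T = 8 ms → f = 1/T = 125 Hz.
125 Hz mod fs = 5 Hz.
5 Hz ≤ fs/2 = 30 Hz, appears at 5 Hz.

5 Hz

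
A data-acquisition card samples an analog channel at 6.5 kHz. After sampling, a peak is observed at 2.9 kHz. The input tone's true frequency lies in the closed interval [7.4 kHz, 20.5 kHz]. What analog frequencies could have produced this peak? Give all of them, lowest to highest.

Frequencies that alias to 2.9 kHz are k·fs ± 2.9 kHz for integer k ≥ 0.
k=0: 2.9 kHz.
k=1: 3.6 kHz, 9.4 kHz.
k=2: 10.1 kHz, 15.9 kHz.
k=3: 16.6 kHz, 22.4 kHz.
k=4: 23.1 kHz, 28.9 kHz.
Within [7.4 kHz, 20.5 kHz]: 9.4 kHz, 10.1 kHz, 15.9 kHz, 16.6 kHz.

9.4 kHz, 10.1 kHz, 15.9 kHz, 16.6 kHz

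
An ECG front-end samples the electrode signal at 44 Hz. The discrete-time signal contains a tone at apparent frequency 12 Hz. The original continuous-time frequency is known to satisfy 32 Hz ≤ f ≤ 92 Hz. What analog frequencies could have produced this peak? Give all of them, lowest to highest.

Frequencies that alias to 12 Hz are k·fs ± 12 Hz for integer k ≥ 0.
k=0: 12 Hz.
k=1: 32 Hz, 56 Hz.
k=2: 76 Hz, 100 Hz.
k=3: 120 Hz, 144 Hz.
Within [32 Hz, 92 Hz]: 32 Hz, 56 Hz, 76 Hz.

32 Hz, 56 Hz, 76 Hz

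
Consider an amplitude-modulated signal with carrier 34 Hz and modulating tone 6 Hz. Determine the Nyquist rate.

80 Hz

AM sidebands sit at fc ± fm = 28 Hz and 40 Hz.
Highest-frequency component: 40 Hz.
Nyquist rate = 2 × 40 Hz = 80 Hz.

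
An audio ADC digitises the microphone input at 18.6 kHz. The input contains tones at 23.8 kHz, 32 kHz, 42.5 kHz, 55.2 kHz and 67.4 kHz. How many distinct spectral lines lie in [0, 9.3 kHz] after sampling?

4

fs/2 = 9.3 kHz.
23.8 kHz mod fs = 5.2 kHz.
5.2 kHz ≤ fs/2 = 9.3 kHz, appears at 5.2 kHz.
32 kHz mod fs = 13.4 kHz.
13.4 kHz > fs/2 = 9.3 kHz, folds to fs − 13.4 kHz = 5.2 kHz.
42.5 kHz mod fs = 5.3 kHz.
5.3 kHz ≤ fs/2 = 9.3 kHz, appears at 5.3 kHz.
55.2 kHz mod fs = 18 kHz.
18 kHz > fs/2 = 9.3 kHz, folds to fs − 18 kHz = 0.6 kHz.
67.4 kHz mod fs = 11.6 kHz.
11.6 kHz > fs/2 = 9.3 kHz, folds to fs − 11.6 kHz = 7 kHz.
Distinct values: {0.6 kHz, 5.2 kHz, 5.3 kHz, 7 kHz} → 4.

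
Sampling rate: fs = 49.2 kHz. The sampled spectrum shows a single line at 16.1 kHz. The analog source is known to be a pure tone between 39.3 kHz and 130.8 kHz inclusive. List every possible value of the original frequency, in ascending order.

65.3 kHz, 82.3 kHz, 114.5 kHz

Frequencies that alias to 16.1 kHz are k·fs ± 16.1 kHz for integer k ≥ 0.
k=0: 16.1 kHz.
k=1: 33.1 kHz, 65.3 kHz.
k=2: 82.3 kHz, 114.5 kHz.
k=3: 131.5 kHz, 163.7 kHz.
Within [39.3 kHz, 130.8 kHz]: 65.3 kHz, 82.3 kHz, 114.5 kHz.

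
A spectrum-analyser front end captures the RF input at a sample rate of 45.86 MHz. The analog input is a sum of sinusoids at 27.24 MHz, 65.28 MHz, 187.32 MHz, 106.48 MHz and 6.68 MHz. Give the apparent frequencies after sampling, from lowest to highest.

fs/2 = 22.93 MHz.
27.24 MHz > fs/2 = 22.93 MHz, folds to fs − 27.24 MHz = 18.62 MHz.
65.28 MHz mod fs = 19.42 MHz.
19.42 MHz ≤ fs/2 = 22.93 MHz, appears at 19.42 MHz.
187.32 MHz mod fs = 3.88 MHz.
3.88 MHz ≤ fs/2 = 22.93 MHz, appears at 3.88 MHz.
106.48 MHz mod fs = 14.76 MHz.
14.76 MHz ≤ fs/2 = 22.93 MHz, appears at 14.76 MHz.
6.68 MHz ≤ fs/2 = 22.93 MHz, passes unchanged.
Distinct values: {3.88 MHz, 6.68 MHz, 14.76 MHz, 18.62 MHz, 19.42 MHz}.

3.88 MHz, 6.68 MHz, 14.76 MHz, 18.62 MHz, 19.42 MHz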